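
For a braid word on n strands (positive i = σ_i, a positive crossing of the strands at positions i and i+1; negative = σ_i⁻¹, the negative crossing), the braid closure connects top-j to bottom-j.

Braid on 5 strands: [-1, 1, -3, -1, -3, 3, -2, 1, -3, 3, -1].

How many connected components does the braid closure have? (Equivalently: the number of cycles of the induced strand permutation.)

Track the strand permutation on 5 strands, starting from identity.
  step 1: s1^-1 swaps positions 1,2 -> [2 1 3 4 5]
  step 2: s1 swaps positions 1,2 -> [1 2 3 4 5]
  step 3: s3^-1 swaps positions 3,4 -> [1 2 4 3 5]
  step 4: s1^-1 swaps positions 1,2 -> [2 1 4 3 5]
  step 5: s3^-1 swaps positions 3,4 -> [2 1 3 4 5]
  step 6: s3 swaps positions 3,4 -> [2 1 4 3 5]
  step 7: s2^-1 swaps positions 2,3 -> [2 4 1 3 5]
  step 8: s1 swaps positions 1,2 -> [4 2 1 3 5]
  step 9: s3^-1 swaps positions 3,4 -> [4 2 3 1 5]
  step 10: s3 swaps positions 3,4 -> [4 2 1 3 5]
  step 11: s1^-1 swaps positions 1,2 -> [2 4 1 3 5]
Final permutation (position -> original strand): [2 4 1 3 5]
Closure components = cycle count of this permutation = 2.

Answer: 2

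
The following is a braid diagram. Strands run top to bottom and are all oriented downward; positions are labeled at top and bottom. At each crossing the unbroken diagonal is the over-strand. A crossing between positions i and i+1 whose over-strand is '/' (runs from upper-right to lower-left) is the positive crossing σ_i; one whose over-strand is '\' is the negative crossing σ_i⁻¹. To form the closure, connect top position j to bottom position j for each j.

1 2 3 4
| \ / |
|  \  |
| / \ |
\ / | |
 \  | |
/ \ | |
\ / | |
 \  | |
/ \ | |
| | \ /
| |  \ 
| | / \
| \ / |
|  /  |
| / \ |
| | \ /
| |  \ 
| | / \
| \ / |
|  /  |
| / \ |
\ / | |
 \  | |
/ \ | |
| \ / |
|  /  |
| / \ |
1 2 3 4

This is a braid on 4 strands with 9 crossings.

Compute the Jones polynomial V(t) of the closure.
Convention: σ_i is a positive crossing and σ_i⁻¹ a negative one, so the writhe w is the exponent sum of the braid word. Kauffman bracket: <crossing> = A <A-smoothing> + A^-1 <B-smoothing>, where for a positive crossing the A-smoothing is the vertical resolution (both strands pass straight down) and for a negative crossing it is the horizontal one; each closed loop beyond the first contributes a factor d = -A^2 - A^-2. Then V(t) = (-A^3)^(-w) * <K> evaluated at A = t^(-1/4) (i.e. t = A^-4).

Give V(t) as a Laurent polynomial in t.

t - 1 + 2*t^-1 - 3*t^-2 + 3*t^-3 - 2*t^-4 + 2*t^-5 - t^-6

Derivation:
Reading the diagram top to bottom ('/'-over between positions i,i+1 = s_i, '\'-over = s_i^-1): braid word = s2^-1 s1^-1 s1^-1 s3^-1 s2 s3^-1 s2 s1^-1 s2.
The presented braid s2^-1 s1^-1 s1^-1 s3^-1 s2 s3^-1 s2 s1^-1 s2 on 4 strands reduces by inverse Markov moves (closure unchanged at each step):
  Deconjugate: the word is γ·β·γ⁻¹ with γ = s2^-1 (prefix) and γ⁻¹ = s2 (suffix); strip both.
Reduced to β = s1^-1 s1^-1 s3^-1 s2 s3^-1 s2 s1^-1 on 4 strands, 7 crossings.
Compute on β:
Braid: s1^-1 s1^-1 s3^-1 s2 s3^-1 s2 s1^-1 on 4 strands, 7 crossings.
Writhe w = (#positive) - (#negative) = 2 - 5 = -3.
Computing the Kauffman bracket via state sum. There are 2^7 = 128 states.
Smooth each crossing (0=||, 1=⌣⌢); contribution A^(Σ sign_k(1-2s_k)) * d^(L-1).
Tabulate the states by total A-exponent and number of loops L (A-exp: L × count):
  A^7: L=5 ×1
  A^5: L=4 ×7
  A^3: L=3 ×20, L=5 ×1
  A^1: L=2 ×27, L=4 ×8
  A^-1: L=1 ×15, L=3 ×19, L=5 ×1
  A^-3: L=2 ×17, L=4 ×4
  A^-5: L=3 ×7
  A^-7: L=4 ×1
Each group contributes A^e * Σ count * d^(L-1):
Powers of d = -A^2 - A^-2: d^2 = A^4 + 2 + A^-4; d^3 = -A^6 - 3*A^2 - 3*A^-2 - A^-6; d^4 = A^8 + 4*A^4 + 6 + 4*A^-4 + A^-8.
  A^7 * (d^4) = A^15 + 4*A^11 + 6*A^7 + 4*A^3 + A^-1
  A^5 * (7*d^3) = -7*A^11 - 21*A^7 - 21*A^3 - 7*A^-1
  A^3 * (20*d^2 + d^4) = A^11 + 24*A^7 + 46*A^3 + 24*A^-1 + A^-5
  A^1 * (27*d + 8*d^3) = -8*A^7 - 51*A^3 - 51*A^-1 - 8*A^-5
  A^-1 * (15 + 19*d^2 + d^4) = A^7 + 23*A^3 + 59*A^-1 + 23*A^-5 + A^-9
  A^-3 * (17*d + 4*d^3) = -4*A^3 - 29*A^-1 - 29*A^-5 - 4*A^-9
  A^-5 * (7*d^2) = 7*A^-1 + 14*A^-5 + 7*A^-9
  A^-7 * (d^3) = -A^-1 - 3*A^-5 - 3*A^-9 - A^-13
Summing the groups: <K> = A^15 - 2*A^11 + 2*A^7 - 3*A^3 + 3*A^-1 - 2*A^-5 + A^-9 - A^-13
Normalise by the writhe: (-A^3)^(-w) = (-A^3)^(3) = -A^9, so f(A) = -A^9 * <K> = -A^24 + 2*A^20 - 2*A^16 + 3*A^12 - 3*A^8 + 2*A^4 - 1 + A^-4.
Substitute A = t^(-1/4), i.e. A^e → t^(-e/4): V(t) = t - 1 + 2*t^-1 - 3*t^-2 + 3*t^-3 - 2*t^-4 + 2*t^-5 - t^-6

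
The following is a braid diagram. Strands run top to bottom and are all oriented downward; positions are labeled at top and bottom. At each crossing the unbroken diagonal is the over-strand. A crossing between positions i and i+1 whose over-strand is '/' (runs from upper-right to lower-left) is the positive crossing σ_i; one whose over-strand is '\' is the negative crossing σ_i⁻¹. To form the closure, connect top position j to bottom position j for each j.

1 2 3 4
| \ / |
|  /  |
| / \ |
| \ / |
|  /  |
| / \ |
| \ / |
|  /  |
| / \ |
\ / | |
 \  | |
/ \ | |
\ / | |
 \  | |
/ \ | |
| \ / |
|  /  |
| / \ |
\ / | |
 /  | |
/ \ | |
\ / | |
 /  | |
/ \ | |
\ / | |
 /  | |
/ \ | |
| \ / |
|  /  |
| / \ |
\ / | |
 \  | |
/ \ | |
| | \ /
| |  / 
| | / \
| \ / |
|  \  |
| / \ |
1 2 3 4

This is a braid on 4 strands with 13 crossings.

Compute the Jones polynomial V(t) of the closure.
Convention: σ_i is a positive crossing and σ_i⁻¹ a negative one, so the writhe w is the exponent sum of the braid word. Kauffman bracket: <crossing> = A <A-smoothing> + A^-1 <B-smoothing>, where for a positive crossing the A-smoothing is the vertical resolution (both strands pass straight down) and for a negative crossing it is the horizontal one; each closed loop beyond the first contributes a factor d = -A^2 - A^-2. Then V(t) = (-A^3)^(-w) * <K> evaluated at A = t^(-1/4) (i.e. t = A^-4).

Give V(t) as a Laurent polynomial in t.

Reading the diagram top to bottom ('/'-over between positions i,i+1 = s_i, '\'-over = s_i^-1): braid word = s2 s2 s2 s1^-1 s1^-1 s2 s1 s1 s1 s2 s1^-1 s3 s2^-1.
The presented braid s2 s2 s2 s1^-1 s1^-1 s2 s1 s1 s1 s2 s1^-1 s3 s2^-1 on 4 strands reduces by inverse Markov moves (closure unchanged at each step):
  Deconjugate: the word is γ·β·γ⁻¹ with γ = s2 (prefix) and γ⁻¹ = s2^-1 (suffix); strip both.
  Destabilize: the word has the form β·s3 where s3 occurs only as the final letter (β ∈ B_3); drop it and the last strand → 3 strands.
Reduced to β = s2 s2 s1^-1 s1^-1 s2 s1 s1 s1 s2 s1^-1 on 3 strands, 10 crossings.
Compute on β:
Braid: s2 s2 s1^-1 s1^-1 s2 s1 s1 s1 s2 s1^-1 on 3 strands, 10 crossings.
Writhe w = (#positive) - (#negative) = 7 - 3 = 4.
Computing the Kauffman bracket via state sum. There are 2^10 = 1024 states.
For each crossing: s=0 is the vertical smoothing, s=1 horizontal. Crossing k contributes A^(sign_k * (1 - 2*s_k)); loop factor d = -A^2 - A^-2.
Tabulate the states by total A-exponent and number of loops L (A-exp: L × count):
  A^10: L=4 ×1
  A^8: L=3 ×7, L=5 ×3
  A^6: L=2 ×19, L=4 ×23, L=6 ×3
  A^4: L=1 ×20, L=3 ×75, L=5 ×24, L=7 ×1
  A^2: L=2 ×114, L=4 ×86, L=6 ×10
  A^0: L=1 ×51, L=3 ×155, L=5 ×45, L=7 ×1
  A^-2: L=2 ×102, L=4 ×98, L=6 ×10
  A^-4: L=3 ×89, L=5 ×30, L=7 ×1
  A^-6: L=4 ×41, L=6 ×4
  A^-8: L=5 ×10
  A^-10: L=6 ×1
Each group contributes A^e * Σ count * d^(L-1):
Powers of d = -A^2 - A^-2: d^2 = A^4 + 2 + A^-4; d^3 = -A^6 - 3*A^2 - 3*A^-2 - A^-6; d^4 = A^8 + 4*A^4 + 6 + 4*A^-4 + A^-8; d^5 = -A^10 - 5*A^6 - 10*A^2 - 10*A^-2 - 5*A^-6 - A^-10; d^6 = A^12 + 6*A^8 + 15*A^4 + 20 + 15*A^-4 + 6*A^-8 + A^-12.
  A^10 * (d^3) = -A^16 - 3*A^12 - 3*A^8 - A^4
  A^8 * (7*d^2 + 3*d^4) = 3*A^16 + 19*A^12 + 32*A^8 + 19*A^4 + 3
  A^6 * (19*d + 23*d^3 + 3*d^5) = -3*A^16 - 38*A^12 - 118*A^8 - 118*A^4 - 38 - 3*A^-4
  A^4 * (20 + 75*d^2 + 24*d^4 + d^6) = A^16 + 30*A^12 + 186*A^8 + 334*A^4 + 186 + 30*A^-4 + A^-8
  A^2 * (114*d + 86*d^3 + 10*d^5) = -10*A^12 - 136*A^8 - 472*A^4 - 472 - 136*A^-4 - 10*A^-8
  A^0 * (51 + 155*d^2 + 45*d^4 + d^6) = A^12 + 51*A^8 + 350*A^4 + 651 + 350*A^-4 + 51*A^-8 + A^-12
  A^-2 * (102*d + 98*d^3 + 10*d^5) = -10*A^8 - 148*A^4 - 496 - 496*A^-4 - 148*A^-8 - 10*A^-12
  A^-4 * (89*d^2 + 30*d^4 + d^6) = A^8 + 36*A^4 + 224 + 378*A^-4 + 224*A^-8 + 36*A^-12 + A^-16
  A^-6 * (41*d^3 + 4*d^5) = -4*A^4 - 61 - 163*A^-4 - 163*A^-8 - 61*A^-12 - 4*A^-16
  A^-8 * (10*d^4) = 10 + 40*A^-4 + 60*A^-8 + 40*A^-12 + 10*A^-16
  A^-10 * (d^5) = -1 - 5*A^-4 - 10*A^-8 - 10*A^-12 - 5*A^-16 - A^-20
Summing the groups: <K> = -A^12 + 3*A^8 - 4*A^4 + 6 - 5*A^-4 + 5*A^-8 - 4*A^-12 + 2*A^-16 - A^-20
Normalise by the writhe: (-A^3)^(-w) = (-A^3)^(-4) = A^-12, so f(A) = A^-12 * <K> = -1 + 3*A^-4 - 4*A^-8 + 6*A^-12 - 5*A^-16 + 5*A^-20 - 4*A^-24 + 2*A^-28 - A^-32.
Substitute A = t^(-1/4), i.e. A^e → t^(-e/4): V(t) = -t^8 + 2*t^7 - 4*t^6 + 5*t^5 - 5*t^4 + 6*t^3 - 4*t^2 + 3*t - 1

Answer: -t^8 + 2*t^7 - 4*t^6 + 5*t^5 - 5*t^4 + 6*t^3 - 4*t^2 + 3*t - 1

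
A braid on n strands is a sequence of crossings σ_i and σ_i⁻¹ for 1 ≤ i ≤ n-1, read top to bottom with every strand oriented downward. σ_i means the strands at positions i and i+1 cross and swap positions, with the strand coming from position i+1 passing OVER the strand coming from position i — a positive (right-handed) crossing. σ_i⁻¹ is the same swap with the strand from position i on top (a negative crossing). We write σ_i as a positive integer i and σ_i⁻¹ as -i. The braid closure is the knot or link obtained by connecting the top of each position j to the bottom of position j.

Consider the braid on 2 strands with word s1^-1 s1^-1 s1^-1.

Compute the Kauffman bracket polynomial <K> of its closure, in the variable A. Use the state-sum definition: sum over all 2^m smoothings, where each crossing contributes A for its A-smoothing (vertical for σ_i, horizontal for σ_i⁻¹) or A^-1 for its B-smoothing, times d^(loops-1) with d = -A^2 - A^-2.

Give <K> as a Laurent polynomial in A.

Braid: s1^-1 s1^-1 s1^-1 on 2 strands, 3 crossings.
Writhe w = (#positive) - (#negative) = 0 - 3 = -3.
Enumerate smoothing states for the bracket polynomial. There are 2^3 = 8 states.
Each crossing splits two ways (0=vertical, 1=horizontal). The state's weight is A^(#A-smoothings - #B-smoothings) * d^(loops - 1).
  state 000: A-exp=-3, loops=2, term = A^-3 * d^1
  state 001: A-exp=-1, loops=1, term = A^-1 * d^0
  state 010: A-exp=-1, loops=1, term = A^-1 * d^0
  state 011: A-exp=+1, loops=2, term = A^1 * d^1
  state 100: A-exp=-1, loops=1, term = A^-1 * d^0
  state 101: A-exp=+1, loops=2, term = A^1 * d^1
  state 110: A-exp=+1, loops=2, term = A^1 * d^1
  state 111: A-exp=+3, loops=3, term = A^3 * d^2
Collect the terms by A-exponent (count of states per loop number):
Powers of d = -A^2 - A^-2: d^2 = A^4 + 2 + A^-4.
  A^3 * (d^2) = A^7 + 2*A^3 + A^-1
  A^1 * (3*d) = -3*A^3 - 3*A^-1
  A^-1 * (3) = 3*A^-1
  A^-3 * (d) = -A^-1 - A^-5
Summing the groups: <K> = A^7 - A^3 - A^-5

Answer: A^7 - A^3 - A^-5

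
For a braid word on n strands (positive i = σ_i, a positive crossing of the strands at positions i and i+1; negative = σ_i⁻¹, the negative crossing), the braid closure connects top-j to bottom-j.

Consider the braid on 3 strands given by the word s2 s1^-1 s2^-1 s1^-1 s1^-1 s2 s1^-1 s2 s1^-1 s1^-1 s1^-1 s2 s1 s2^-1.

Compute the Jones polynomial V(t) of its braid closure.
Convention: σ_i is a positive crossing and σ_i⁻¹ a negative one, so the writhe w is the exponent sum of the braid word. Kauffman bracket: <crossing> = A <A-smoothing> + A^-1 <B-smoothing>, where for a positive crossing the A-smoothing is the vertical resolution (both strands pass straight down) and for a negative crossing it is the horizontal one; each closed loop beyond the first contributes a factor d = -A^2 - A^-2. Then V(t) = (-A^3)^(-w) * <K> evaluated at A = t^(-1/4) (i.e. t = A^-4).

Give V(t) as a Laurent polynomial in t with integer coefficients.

The presented braid s2 s1^-1 s2^-1 s1^-1 s1^-1 s2 s1^-1 s2 s1^-1 s1^-1 s1^-1 s2 s1 s2^-1 on 3 strands reduces by inverse Markov moves (closure unchanged at each step):
  Deconjugate: the word is γ·β·γ⁻¹ with γ = s2 s1^-1 (prefix) and γ⁻¹ = s1 s2^-1 (suffix); strip both.
  Deconjugate: the word is γ·β·γ⁻¹ with γ = s2^-1 (prefix) and γ⁻¹ = s2 (suffix); strip both.
Reduced to β = s1^-1 s1^-1 s2 s1^-1 s2 s1^-1 s1^-1 s1^-1 on 3 strands, 8 crossings.
Compute on β:
Braid: s1^-1 s1^-1 s2 s1^-1 s2 s1^-1 s1^-1 s1^-1 on 3 strands, 8 crossings.
Writhe w = (#positive) - (#negative) = 2 - 6 = -4.
State-sum expansion of <K>. There are 2^8 = 256 states.
Each crossing splits two ways (0=vertical, 1=horizontal). The state's weight is A^(#A-smoothings - #B-smoothings) * d^(loops - 1).
Tabulate the states by total A-exponent and number of loops L (A-exp: L × count):
  A^8: L=7 ×1
  A^6: L=6 ×8
  A^4: L=5 ×28
  A^2: L=4 ×55, L=6 ×1
  A^0: L=3 ×65, L=5 ×5
  A^-2: L=2 ×46, L=4 ×10
  A^-4: L=1 ×17, L=3 ×11
  A^-6: L=2 ×8
  A^-8: L=3 ×1
Each group contributes A^e * Σ count * d^(L-1):
Powers of d = -A^2 - A^-2: d^2 = A^4 + 2 + A^-4; d^3 = -A^6 - 3*A^2 - 3*A^-2 - A^-6; d^4 = A^8 + 4*A^4 + 6 + 4*A^-4 + A^-8; d^5 = -A^10 - 5*A^6 - 10*A^2 - 10*A^-2 - 5*A^-6 - A^-10; d^6 = A^12 + 6*A^8 + 15*A^4 + 20 + 15*A^-4 + 6*A^-8 + A^-12.
  A^8 * (d^6) = A^20 + 6*A^16 + 15*A^12 + 20*A^8 + 15*A^4 + 6 + A^-4
  A^6 * (8*d^5) = -8*A^16 - 40*A^12 - 80*A^8 - 80*A^4 - 40 - 8*A^-4
  A^4 * (28*d^4) = 28*A^12 + 112*A^8 + 168*A^4 + 112 + 28*A^-4
  A^2 * (55*d^3 + d^5) = -A^12 - 60*A^8 - 175*A^4 - 175 - 60*A^-4 - A^-8
  A^0 * (65*d^2 + 5*d^4) = 5*A^8 + 85*A^4 + 160 + 85*A^-4 + 5*A^-8
  A^-2 * (46*d + 10*d^3) = -10*A^4 - 76 - 76*A^-4 - 10*A^-8
  A^-4 * (17 + 11*d^2) = 11 + 39*A^-4 + 11*A^-8
  A^-6 * (8*d) = -8*A^-4 - 8*A^-8
  A^-8 * (d^2) = A^-4 + 2*A^-8 + A^-12
Summing the groups: <K> = A^20 - 2*A^16 + 2*A^12 - 3*A^8 + 3*A^4 - 2 + 2*A^-4 - A^-8 + A^-12
Normalise by the writhe: (-A^3)^(-w) = (-A^3)^(4) = A^12, so f(A) = A^12 * <K> = A^32 - 2*A^28 + 2*A^24 - 3*A^20 + 3*A^16 - 2*A^12 + 2*A^8 - A^4 + 1.
Substitute A = t^(-1/4), i.e. A^e → t^(-e/4): V(t) = 1 - t^-1 + 2*t^-2 - 2*t^-3 + 3*t^-4 - 3*t^-5 + 2*t^-6 - 2*t^-7 + t^-8

Answer: 1 - t^-1 + 2*t^-2 - 2*t^-3 + 3*t^-4 - 3*t^-5 + 2*t^-6 - 2*t^-7 + t^-8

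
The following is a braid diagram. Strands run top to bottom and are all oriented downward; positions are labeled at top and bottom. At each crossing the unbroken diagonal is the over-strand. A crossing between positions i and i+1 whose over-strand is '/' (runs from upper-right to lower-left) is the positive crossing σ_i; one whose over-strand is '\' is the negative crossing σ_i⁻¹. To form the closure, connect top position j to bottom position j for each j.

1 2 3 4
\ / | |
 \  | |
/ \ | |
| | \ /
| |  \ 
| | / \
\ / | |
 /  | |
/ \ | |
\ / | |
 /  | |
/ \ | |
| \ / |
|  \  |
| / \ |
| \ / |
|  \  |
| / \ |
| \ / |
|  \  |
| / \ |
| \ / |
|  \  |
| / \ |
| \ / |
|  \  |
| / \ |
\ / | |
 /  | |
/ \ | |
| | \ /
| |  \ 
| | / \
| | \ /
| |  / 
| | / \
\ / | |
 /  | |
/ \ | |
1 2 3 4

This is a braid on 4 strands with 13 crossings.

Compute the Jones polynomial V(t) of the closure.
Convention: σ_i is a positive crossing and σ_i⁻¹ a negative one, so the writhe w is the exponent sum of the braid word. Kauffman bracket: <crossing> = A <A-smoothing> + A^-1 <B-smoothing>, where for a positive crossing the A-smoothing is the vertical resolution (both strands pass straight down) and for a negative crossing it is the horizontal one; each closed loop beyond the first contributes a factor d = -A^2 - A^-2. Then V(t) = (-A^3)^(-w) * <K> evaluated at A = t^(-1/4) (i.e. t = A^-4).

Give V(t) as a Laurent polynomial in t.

-t^2 + t - 1 + 3*t^-1 - 2*t^-2 + 3*t^-3 - 2*t^-4 + t^-5 - t^-6

Derivation:
Reading the diagram top to bottom ('/'-over between positions i,i+1 = s_i, '\'-over = s_i^-1): braid word = s1^-1 s3^-1 s1 s1 s2^-1 s2^-1 s2^-1 s2^-1 s2^-1 s1 s3^-1 s3 s1.
The presented braid s1^-1 s3^-1 s1 s1 s2^-1 s2^-1 s2^-1 s2^-1 s2^-1 s1 s3^-1 s3 s1 on 4 strands reduces by inverse Markov moves (closure unchanged at each step):
  Deconjugate: the word is γ·β·γ⁻¹ with γ = s1^-1 s3^-1 (prefix) and γ⁻¹ = s3 s1 (suffix); strip both.
  Destabilize: the word has the form β·s3^-1 where s3^-1 occurs only as the final letter (β ∈ B_3); drop it and the last strand → 3 strands.
Reduced to β = s1 s1 s2^-1 s2^-1 s2^-1 s2^-1 s2^-1 s1 on 3 strands, 8 crossings.
Compute on β:
Braid: s1 s1 s2^-1 s2^-1 s2^-1 s2^-1 s2^-1 s1 on 3 strands, 8 crossings.
Writhe w = (#positive) - (#negative) = 3 - 5 = -2.
State-sum expansion of <K>. There are 2^8 = 256 states.
Each crossing splits two ways (0=vertical, 1=horizontal). The state's weight is A^(#A-smoothings - #B-smoothings) * d^(loops - 1).
Tabulate the states by total A-exponent and number of loops L (A-exp: L × count):
  A^8: L=6 ×1
  A^6: L=5 ×8
  A^4: L=4 ×25, L=6 ×3
  A^2: L=3 ×40, L=5 ×15, L=7 ×1
  A^0: L=2 ×35, L=4 ×30, L=6 ×5
  A^-2: L=1 ×15, L=3 ×31, L=5 ×10
  A^-4: L=2 ×18, L=4 ×10
  A^-6: L=3 ×8
  A^-8: L=4 ×1
Each group contributes A^e * Σ count * d^(L-1):
Powers of d = -A^2 - A^-2: d^2 = A^4 + 2 + A^-4; d^3 = -A^6 - 3*A^2 - 3*A^-2 - A^-6; d^4 = A^8 + 4*A^4 + 6 + 4*A^-4 + A^-8; d^5 = -A^10 - 5*A^6 - 10*A^2 - 10*A^-2 - 5*A^-6 - A^-10; d^6 = A^12 + 6*A^8 + 15*A^4 + 20 + 15*A^-4 + 6*A^-8 + A^-12.
  A^8 * (d^5) = -A^18 - 5*A^14 - 10*A^10 - 10*A^6 - 5*A^2 - A^-2
  A^6 * (8*d^4) = 8*A^14 + 32*A^10 + 48*A^6 + 32*A^2 + 8*A^-2
  A^4 * (25*d^3 + 3*d^5) = -3*A^14 - 40*A^10 - 105*A^6 - 105*A^2 - 40*A^-2 - 3*A^-6
  A^2 * (40*d^2 + 15*d^4 + d^6) = A^14 + 21*A^10 + 115*A^6 + 190*A^2 + 115*A^-2 + 21*A^-6 + A^-10
  A^0 * (35*d + 30*d^3 + 5*d^5) = -5*A^10 - 55*A^6 - 175*A^2 - 175*A^-2 - 55*A^-6 - 5*A^-10
  A^-2 * (15 + 31*d^2 + 10*d^4) = 10*A^6 + 71*A^2 + 137*A^-2 + 71*A^-6 + 10*A^-10
  A^-4 * (18*d + 10*d^3) = -10*A^2 - 48*A^-2 - 48*A^-6 - 10*A^-10
  A^-6 * (8*d^2) = 8*A^-2 + 16*A^-6 + 8*A^-10
  A^-8 * (d^3) = -A^-2 - 3*A^-6 - 3*A^-10 - A^-14
Summing the groups: <K> = -A^18 + A^14 - 2*A^10 + 3*A^6 - 2*A^2 + 3*A^-2 - A^-6 + A^-10 - A^-14
Normalise by the writhe: (-A^3)^(-w) = (-A^3)^(2) = A^6, so f(A) = A^6 * <K> = -A^24 + A^20 - 2*A^16 + 3*A^12 - 2*A^8 + 3*A^4 - 1 + A^-4 - A^-8.
Substitute A = t^(-1/4), i.e. A^e → t^(-e/4): V(t) = -t^2 + t - 1 + 3*t^-1 - 2*t^-2 + 3*t^-3 - 2*t^-4 + t^-5 - t^-6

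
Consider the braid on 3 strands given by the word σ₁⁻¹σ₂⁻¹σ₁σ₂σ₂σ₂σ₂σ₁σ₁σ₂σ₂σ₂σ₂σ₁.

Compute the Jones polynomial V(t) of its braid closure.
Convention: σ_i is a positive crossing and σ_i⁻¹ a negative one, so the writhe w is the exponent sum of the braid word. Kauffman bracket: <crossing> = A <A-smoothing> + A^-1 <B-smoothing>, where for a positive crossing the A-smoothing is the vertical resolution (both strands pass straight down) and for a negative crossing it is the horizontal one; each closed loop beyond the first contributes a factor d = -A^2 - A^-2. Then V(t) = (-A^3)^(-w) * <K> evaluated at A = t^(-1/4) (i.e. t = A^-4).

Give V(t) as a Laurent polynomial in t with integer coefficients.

-t^12 + t^11 - t^10 + t^9 - t^8 + t^6 + t^4

Derivation:
The presented braid s1^-1 s2^-1 s1 s2 s2 s2 s2 s1 s1 s2 s2 s2 s2 s1 on 3 strands reduces by inverse Markov moves (closure unchanged at each step):
  Deconjugate: the word is γ·β·γ⁻¹ with γ = s1^-1 s2^-1 (prefix) and γ⁻¹ = s2 s1 (suffix); strip both.
Reduced to β = s1 s2 s2 s2 s2 s1 s1 s2 s2 s2 on 3 strands, 10 crossings.
Compute on β:
Braid: s1 s2 s2 s2 s2 s1 s1 s2 s2 s2 on 3 strands, 10 crossings.
Writhe w = (#positive) - (#negative) = 10 - 0 = 10.
State-sum expansion of <K>. There are 2^10 = 1024 states.
For each crossing: s=0 is the vertical smoothing, s=1 horizontal. Crossing k contributes A^(sign_k * (1 - 2*s_k)); loop factor d = -A^2 - A^-2.
Tabulate the states by total A-exponent and number of loops L (A-exp: L × count):
  A^10: L=3 ×1
  A^8: L=2 ×10
  A^6: L=1 ×21, L=3 ×24
  A^4: L=2 ×84, L=4 ×36
  A^2: L=1 ×24, L=3 ×151, L=5 ×35
  A^0: L=2 ×72, L=4 ×159, L=6 ×21
  A^-2: L=3 ×98, L=5 ×105, L=7 ×7
  A^-4: L=4 ×76, L=6 ×43, L=8 ×1
  A^-6: L=5 ×35, L=7 ×10
  A^-8: L=6 ×9, L=8 ×1
  A^-10: L=7 ×1
Each group contributes A^e * Σ count * d^(L-1):
Powers of d = -A^2 - A^-2: d^2 = A^4 + 2 + A^-4; d^3 = -A^6 - 3*A^2 - 3*A^-2 - A^-6; d^4 = A^8 + 4*A^4 + 6 + 4*A^-4 + A^-8; d^5 = -A^10 - 5*A^6 - 10*A^2 - 10*A^-2 - 5*A^-6 - A^-10; d^6 = A^12 + 6*A^8 + 15*A^4 + 20 + 15*A^-4 + 6*A^-8 + A^-12; d^7 = -A^14 - 7*A^10 - 21*A^6 - 35*A^2 - 35*A^-2 - 21*A^-6 - 7*A^-10 - A^-14.
  A^10 * (d^2) = A^14 + 2*A^10 + A^6
  A^8 * (10*d) = -10*A^10 - 10*A^6
  A^6 * (21 + 24*d^2) = 24*A^10 + 69*A^6 + 24*A^2
  A^4 * (84*d + 36*d^3) = -36*A^10 - 192*A^6 - 192*A^2 - 36*A^-2
  A^2 * (24 + 151*d^2 + 35*d^4) = 35*A^10 + 291*A^6 + 536*A^2 + 291*A^-2 + 35*A^-6
  A^0 * (72*d + 159*d^3 + 21*d^5) = -21*A^10 - 264*A^6 - 759*A^2 - 759*A^-2 - 264*A^-6 - 21*A^-10
  A^-2 * (98*d^2 + 105*d^4 + 7*d^6) = 7*A^10 + 147*A^6 + 623*A^2 + 966*A^-2 + 623*A^-6 + 147*A^-10 + 7*A^-14
  A^-4 * (76*d^3 + 43*d^5 + d^7) = -A^10 - 50*A^6 - 312*A^2 - 693*A^-2 - 693*A^-6 - 312*A^-10 - 50*A^-14 - A^-18
  A^-6 * (35*d^4 + 10*d^6) = 10*A^6 + 95*A^2 + 290*A^-2 + 410*A^-6 + 290*A^-10 + 95*A^-14 + 10*A^-18
  A^-8 * (9*d^5 + d^7) = -A^6 - 16*A^2 - 66*A^-2 - 125*A^-6 - 125*A^-10 - 66*A^-14 - 16*A^-18 - A^-22
  A^-10 * (d^6) = A^2 + 6*A^-2 + 15*A^-6 + 20*A^-10 + 15*A^-14 + 6*A^-18 + A^-22
Summing the groups: <K> = A^14 + A^6 - A^-2 + A^-6 - A^-10 + A^-14 - A^-18
Normalise by the writhe: (-A^3)^(-w) = (-A^3)^(-10) = A^-30, so f(A) = A^-30 * <K> = A^-16 + A^-24 - A^-32 + A^-36 - A^-40 + A^-44 - A^-48.
Substitute A = t^(-1/4), i.e. A^e → t^(-e/4): V(t) = -t^12 + t^11 - t^10 + t^9 - t^8 + t^6 + t^4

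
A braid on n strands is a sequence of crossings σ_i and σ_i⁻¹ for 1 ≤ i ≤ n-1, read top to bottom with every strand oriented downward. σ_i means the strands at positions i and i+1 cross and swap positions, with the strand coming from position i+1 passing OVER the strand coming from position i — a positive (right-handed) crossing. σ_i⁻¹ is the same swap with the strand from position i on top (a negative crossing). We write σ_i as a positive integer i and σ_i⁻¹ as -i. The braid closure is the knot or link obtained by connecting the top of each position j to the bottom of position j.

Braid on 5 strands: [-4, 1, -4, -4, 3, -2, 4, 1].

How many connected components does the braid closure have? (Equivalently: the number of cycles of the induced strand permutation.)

3

Derivation:
Track the strand permutation on 5 strands, starting from identity.
  step 1: s4^-1 swaps positions 4,5 -> [1 2 3 5 4]
  step 2: s1 swaps positions 1,2 -> [2 1 3 5 4]
  step 3: s4^-1 swaps positions 4,5 -> [2 1 3 4 5]
  step 4: s4^-1 swaps positions 4,5 -> [2 1 3 5 4]
  step 5: s3 swaps positions 3,4 -> [2 1 5 3 4]
  step 6: s2^-1 swaps positions 2,3 -> [2 5 1 3 4]
  step 7: s4 swaps positions 4,5 -> [2 5 1 4 3]
  step 8: s1 swaps positions 1,2 -> [5 2 1 4 3]
Final permutation (position -> original strand): [5 2 1 4 3]
Closure components = cycle count of this permutation = 3.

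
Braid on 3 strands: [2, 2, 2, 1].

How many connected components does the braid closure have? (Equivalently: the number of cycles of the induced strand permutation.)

Track the strand permutation on 3 strands, starting from identity.
  step 1: s2 swaps positions 2,3 -> [1 3 2]
  step 2: s2 swaps positions 2,3 -> [1 2 3]
  step 3: s2 swaps positions 2,3 -> [1 3 2]
  step 4: s1 swaps positions 1,2 -> [3 1 2]
Final permutation (position -> original strand): [3 1 2]
Closure components = cycle count of this permutation = 1.

Answer: 1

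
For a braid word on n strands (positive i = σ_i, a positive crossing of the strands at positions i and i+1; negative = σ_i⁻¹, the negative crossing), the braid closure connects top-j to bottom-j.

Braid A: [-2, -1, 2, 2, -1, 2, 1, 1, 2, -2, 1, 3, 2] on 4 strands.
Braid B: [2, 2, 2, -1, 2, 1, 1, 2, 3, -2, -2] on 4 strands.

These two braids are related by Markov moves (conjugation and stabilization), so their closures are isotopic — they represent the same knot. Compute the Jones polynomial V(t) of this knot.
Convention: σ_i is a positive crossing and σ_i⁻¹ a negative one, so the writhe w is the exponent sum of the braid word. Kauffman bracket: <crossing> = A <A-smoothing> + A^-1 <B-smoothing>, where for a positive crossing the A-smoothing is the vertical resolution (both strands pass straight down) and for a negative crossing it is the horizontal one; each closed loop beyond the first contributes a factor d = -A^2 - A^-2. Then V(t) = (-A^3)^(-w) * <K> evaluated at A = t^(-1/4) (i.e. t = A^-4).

-t^6 + t^5 - t^4 + 2*t^3 - t^2 + t

Derivation:
Markov-equivalent braids have isotopic closures, hence identical knot invariants. Strip the Markov moves from each word to reach a common short braid β, then compute V(t) once on β.
Braid A: s2^-1 s1^-1 s2 s2 s1^-1 s2 s1 s1 s2 s2^-1 s1 s3 s2 on 4 strands reduces by inverse Markov moves (closure unchanged at each step):
  Deconjugate: the word is γ·β·γ⁻¹ with γ = s2^-1 (prefix) and γ⁻¹ = s2 (suffix); strip both.
  Destabilize: the word has the form β·s3 where s3 occurs only as the final letter (β ∈ B_3); drop it and the last strand → 3 strands.
  Deconjugate: the word is γ·β·γ⁻¹ with γ = s1^-1 s2 (prefix) and γ⁻¹ = s2^-1 s1 (suffix); strip both.
Reduced to β = s2 s1^-1 s2 s1 s1 s2 on 3 strands, 6 crossings.
Braid B: s2 s2 s2 s1^-1 s2 s1 s1 s2 s3 s2^-1 s2^-1 on 4 strands reduces by inverse Markov moves (closure unchanged at each step):
  Deconjugate: the word is γ·β·γ⁻¹ with γ = s2 s2 (prefix) and γ⁻¹ = s2^-1 s2^-1 (suffix); strip both.
  Destabilize: the word has the form β·s3 where s3 occurs only as the final letter (β ∈ B_3); drop it and the last strand → 3 strands.
Reduced to β = s2 s1^-1 s2 s1 s1 s2 on 3 strands, 6 crossings.
Both give the same β = s2 s1^-1 s2 s1 s1 s2 on 3 strands, so one state sum suffices:
Braid: s2 s1^-1 s2 s1 s1 s2 on 3 strands, 6 crossings.
Writhe w = (#positive) - (#negative) = 5 - 1 = 4.
State-sum expansion of <K>. There are 2^6 = 64 states.
Each crossing splits two ways (0=vertical, 1=horizontal). The state's weight is A^(#A-smoothings - #B-smoothings) * d^(loops - 1).
Tabulate the states by total A-exponent and number of loops L (A-exp: L × count):
  A^6: L=2 ×1
  A^4: L=1 ×3, L=3 ×3
  A^2: L=2 ×14, L=4 ×1
  A^0: L=1 ×10, L=3 ×10
  A^-2: L=2 ×13, L=4 ×2
  A^-4: L=3 ×6
  A^-6: L=4 ×1
Each group contributes A^e * Σ count * d^(L-1):
Powers of d = -A^2 - A^-2: d^2 = A^4 + 2 + A^-4; d^3 = -A^6 - 3*A^2 - 3*A^-2 - A^-6.
  A^6 * (d) = -A^8 - A^4
  A^4 * (3 + 3*d^2) = 3*A^8 + 9*A^4 + 3
  A^2 * (14*d + d^3) = -A^8 - 17*A^4 - 17 - A^-4
  A^0 * (10 + 10*d^2) = 10*A^4 + 30 + 10*A^-4
  A^-2 * (13*d + 2*d^3) = -2*A^4 - 19 - 19*A^-4 - 2*A^-8
  A^-4 * (6*d^2) = 6 + 12*A^-4 + 6*A^-8
  A^-6 * (d^3) = -1 - 3*A^-4 - 3*A^-8 - A^-12
Summing the groups: <K> = A^8 - A^4 + 2 - A^-4 + A^-8 - A^-12
Normalise by the writhe: (-A^3)^(-w) = (-A^3)^(-4) = A^-12, so f(A) = A^-12 * <K> = A^-4 - A^-8 + 2*A^-12 - A^-16 + A^-20 - A^-24.
Substitute A = t^(-1/4), i.e. A^e → t^(-e/4): V(t) = -t^6 + t^5 - t^4 + 2*t^3 - t^2 + t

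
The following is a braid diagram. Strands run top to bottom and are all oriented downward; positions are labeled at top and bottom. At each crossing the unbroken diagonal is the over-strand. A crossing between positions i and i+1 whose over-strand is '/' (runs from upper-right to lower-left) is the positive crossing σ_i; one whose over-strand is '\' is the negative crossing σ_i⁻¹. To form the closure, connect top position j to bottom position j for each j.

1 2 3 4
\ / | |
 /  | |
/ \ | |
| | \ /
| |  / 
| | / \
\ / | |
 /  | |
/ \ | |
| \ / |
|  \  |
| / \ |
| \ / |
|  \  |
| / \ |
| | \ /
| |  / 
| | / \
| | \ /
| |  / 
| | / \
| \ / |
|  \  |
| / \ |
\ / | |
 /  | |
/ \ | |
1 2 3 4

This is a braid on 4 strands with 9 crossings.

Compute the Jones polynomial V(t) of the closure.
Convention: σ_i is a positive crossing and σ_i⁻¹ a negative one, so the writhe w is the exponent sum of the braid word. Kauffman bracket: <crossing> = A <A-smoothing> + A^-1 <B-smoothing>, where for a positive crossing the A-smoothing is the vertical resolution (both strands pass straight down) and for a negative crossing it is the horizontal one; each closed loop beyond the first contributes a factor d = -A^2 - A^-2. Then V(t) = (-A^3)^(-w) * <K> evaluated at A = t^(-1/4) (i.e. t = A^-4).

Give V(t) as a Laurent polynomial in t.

t^7 - 3*t^6 + 4*t^5 - 6*t^4 + 7*t^3 - 6*t^2 + 6*t - 3 + 2*t^-1 - t^-2

Derivation:
Reading the diagram top to bottom ('/'-over between positions i,i+1 = s_i, '\'-over = s_i^-1): braid word = s1 s3 s1 s2^-1 s2^-1 s3 s3 s2^-1 s1.
Braid: s1 s3 s1 s2^-1 s2^-1 s3 s3 s2^-1 s1 on 4 strands, 9 crossings.
Writhe w = (#positive) - (#negative) = 6 - 3 = 3.
State-sum expansion of <K>. There are 2^9 = 512 states.
Each crossing splits two ways (0=vertical, 1=horizontal). The state's weight is A^(#A-smoothings - #B-smoothings) * d^(loops - 1).
Tabulate the states by total A-exponent and number of loops L (A-exp: L × count):
  A^9: L=5 ×1
  A^7: L=4 ×9
  A^5: L=3 ×32, L=5 ×4
  A^3: L=2 ×55, L=4 ×28, L=6 ×1
  A^1: L=1 ×39, L=3 ×77, L=5 ×10
  A^-1: L=2 ×81, L=4 ×44, L=6 ×1
  A^-3: L=3 ×73, L=5 ×11
  A^-5: L=4 ×35, L=6 ×1
  A^-7: L=5 ×9
  A^-9: L=6 ×1
Each group contributes A^e * Σ count * d^(L-1):
Powers of d = -A^2 - A^-2: d^2 = A^4 + 2 + A^-4; d^3 = -A^6 - 3*A^2 - 3*A^-2 - A^-6; d^4 = A^8 + 4*A^4 + 6 + 4*A^-4 + A^-8; d^5 = -A^10 - 5*A^6 - 10*A^2 - 10*A^-2 - 5*A^-6 - A^-10.
  A^9 * (d^4) = A^17 + 4*A^13 + 6*A^9 + 4*A^5 + A
  A^7 * (9*d^3) = -9*A^13 - 27*A^9 - 27*A^5 - 9*A
  A^5 * (32*d^2 + 4*d^4) = 4*A^13 + 48*A^9 + 88*A^5 + 48*A + 4*A^-3
  A^3 * (55*d + 28*d^3 + d^5) = -A^13 - 33*A^9 - 149*A^5 - 149*A - 33*A^-3 - A^-7
  A^1 * (39 + 77*d^2 + 10*d^4) = 10*A^9 + 117*A^5 + 253*A + 117*A^-3 + 10*A^-7
  A^-1 * (81*d + 44*d^3 + d^5) = -A^9 - 49*A^5 - 223*A - 223*A^-3 - 49*A^-7 - A^-11
  A^-3 * (73*d^2 + 11*d^4) = 11*A^5 + 117*A + 212*A^-3 + 117*A^-7 + 11*A^-11
  A^-5 * (35*d^3 + d^5) = -A^5 - 40*A - 115*A^-3 - 115*A^-7 - 40*A^-11 - A^-15
  A^-7 * (9*d^4) = 9*A + 36*A^-3 + 54*A^-7 + 36*A^-11 + 9*A^-15
  A^-9 * (d^5) = -A - 5*A^-3 - 10*A^-7 - 10*A^-11 - 5*A^-15 - A^-19
Summing the groups: <K> = A^17 - 2*A^13 + 3*A^9 - 6*A^5 + 6*A - 7*A^-3 + 6*A^-7 - 4*A^-11 + 3*A^-15 - A^-19
Normalise by the writhe: (-A^3)^(-w) = (-A^3)^(-3) = -A^-9, so f(A) = -A^-9 * <K> = -A^8 + 2*A^4 - 3 + 6*A^-4 - 6*A^-8 + 7*A^-12 - 6*A^-16 + 4*A^-20 - 3*A^-24 + A^-28.
Substitute A = t^(-1/4), i.e. A^e → t^(-e/4): V(t) = t^7 - 3*t^6 + 4*t^5 - 6*t^4 + 7*t^3 - 6*t^2 + 6*t - 3 + 2*t^-1 - t^-2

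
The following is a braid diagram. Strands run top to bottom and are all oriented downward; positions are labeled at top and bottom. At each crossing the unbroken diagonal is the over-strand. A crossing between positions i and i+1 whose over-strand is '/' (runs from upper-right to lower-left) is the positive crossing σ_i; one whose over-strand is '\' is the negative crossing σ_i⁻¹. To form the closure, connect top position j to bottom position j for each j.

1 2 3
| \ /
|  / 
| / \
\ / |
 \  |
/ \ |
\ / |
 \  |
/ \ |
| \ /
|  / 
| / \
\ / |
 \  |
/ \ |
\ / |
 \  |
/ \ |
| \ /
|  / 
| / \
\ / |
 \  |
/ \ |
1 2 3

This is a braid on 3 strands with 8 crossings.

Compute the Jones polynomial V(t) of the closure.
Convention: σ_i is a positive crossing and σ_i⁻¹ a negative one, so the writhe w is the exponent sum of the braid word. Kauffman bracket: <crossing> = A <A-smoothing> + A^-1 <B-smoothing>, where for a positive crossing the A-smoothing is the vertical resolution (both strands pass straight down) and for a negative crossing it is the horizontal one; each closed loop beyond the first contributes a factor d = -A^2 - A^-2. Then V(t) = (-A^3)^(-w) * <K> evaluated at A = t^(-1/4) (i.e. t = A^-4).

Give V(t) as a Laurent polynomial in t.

-t^2 + 3*t - 4 + 6*t^-1 - 6*t^-2 + 6*t^-3 - 5*t^-4 + 3*t^-5 - t^-6

Derivation:
Reading the diagram top to bottom ('/'-over between positions i,i+1 = s_i, '\'-over = s_i^-1): braid word = s2 s1^-1 s1^-1 s2 s1^-1 s1^-1 s2 s1^-1.
Braid: s2 s1^-1 s1^-1 s2 s1^-1 s1^-1 s2 s1^-1 on 3 strands, 8 crossings.
Writhe w = (#positive) - (#negative) = 3 - 5 = -2.
State-sum expansion of <K>. There are 2^8 = 256 states.
Each crossing splits two ways (0=vertical, 1=horizontal). The state's weight is A^(#A-smoothings - #B-smoothings) * d^(loops - 1).
Tabulate the states by total A-exponent and number of loops L (A-exp: L × count):
  A^8: L=6 ×1
  A^6: L=5 ×8
  A^4: L=4 ×28
  A^2: L=3 ×55, L=5 ×1
  A^0: L=2 ×63, L=4 ×7
  A^-2: L=1 ×35, L=3 ×21
  A^-4: L=2 ×26, L=4 ×2
  A^-6: L=3 ×8
  A^-8: L=4 ×1
Each group contributes A^e * Σ count * d^(L-1):
Powers of d = -A^2 - A^-2: d^2 = A^4 + 2 + A^-4; d^3 = -A^6 - 3*A^2 - 3*A^-2 - A^-6; d^4 = A^8 + 4*A^4 + 6 + 4*A^-4 + A^-8; d^5 = -A^10 - 5*A^6 - 10*A^2 - 10*A^-2 - 5*A^-6 - A^-10.
  A^8 * (d^5) = -A^18 - 5*A^14 - 10*A^10 - 10*A^6 - 5*A^2 - A^-2
  A^6 * (8*d^4) = 8*A^14 + 32*A^10 + 48*A^6 + 32*A^2 + 8*A^-2
  A^4 * (28*d^3) = -28*A^10 - 84*A^6 - 84*A^2 - 28*A^-2
  A^2 * (55*d^2 + d^4) = A^10 + 59*A^6 + 116*A^2 + 59*A^-2 + A^-6
  A^0 * (63*d + 7*d^3) = -7*A^6 - 84*A^2 - 84*A^-2 - 7*A^-6
  A^-2 * (35 + 21*d^2) = 21*A^2 + 77*A^-2 + 21*A^-6
  A^-4 * (26*d + 2*d^3) = -2*A^2 - 32*A^-2 - 32*A^-6 - 2*A^-10
  A^-6 * (8*d^2) = 8*A^-2 + 16*A^-6 + 8*A^-10
  A^-8 * (d^3) = -A^-2 - 3*A^-6 - 3*A^-10 - A^-14
Summing the groups: <K> = -A^18 + 3*A^14 - 5*A^10 + 6*A^6 - 6*A^2 + 6*A^-2 - 4*A^-6 + 3*A^-10 - A^-14
Normalise by the writhe: (-A^3)^(-w) = (-A^3)^(2) = A^6, so f(A) = A^6 * <K> = -A^24 + 3*A^20 - 5*A^16 + 6*A^12 - 6*A^8 + 6*A^4 - 4 + 3*A^-4 - A^-8.
Substitute A = t^(-1/4), i.e. A^e → t^(-e/4): V(t) = -t^2 + 3*t - 4 + 6*t^-1 - 6*t^-2 + 6*t^-3 - 5*t^-4 + 3*t^-5 - t^-6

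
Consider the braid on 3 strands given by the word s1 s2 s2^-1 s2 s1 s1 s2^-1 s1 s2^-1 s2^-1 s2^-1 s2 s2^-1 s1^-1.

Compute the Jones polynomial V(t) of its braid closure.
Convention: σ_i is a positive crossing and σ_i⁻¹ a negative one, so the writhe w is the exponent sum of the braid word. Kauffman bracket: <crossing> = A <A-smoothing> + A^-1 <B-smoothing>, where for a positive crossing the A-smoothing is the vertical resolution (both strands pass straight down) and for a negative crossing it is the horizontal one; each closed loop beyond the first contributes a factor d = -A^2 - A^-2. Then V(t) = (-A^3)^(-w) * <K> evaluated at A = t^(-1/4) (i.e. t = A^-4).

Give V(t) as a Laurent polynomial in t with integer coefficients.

The presented braid s1 s2 s2^-1 s2 s1 s1 s2^-1 s1 s2^-1 s2^-1 s2^-1 s2 s2^-1 s1^-1 on 3 strands reduces by inverse Markov moves (closure unchanged at each step):
  Deconjugate: the word is γ·β·γ⁻¹ with γ = s1 s2 (prefix) and γ⁻¹ = s2^-1 s1^-1 (suffix); strip both.
  Deconjugate: the word is γ·β·γ⁻¹ with γ = s2^-1 (prefix) and γ⁻¹ = s2 (suffix); strip both.
  Deconjugate: the word is γ·β·γ⁻¹ with γ = s2 (prefix) and γ⁻¹ = s2^-1 (suffix); strip both.
Reduced to β = s1 s1 s2^-1 s1 s2^-1 s2^-1 on 3 strands, 6 crossings.
Compute on β:
Braid: s1 s1 s2^-1 s1 s2^-1 s2^-1 on 3 strands, 6 crossings.
Writhe w = (#positive) - (#negative) = 3 - 3 = 0.
Enumerate smoothing states for the bracket polynomial. There are 2^6 = 64 states.
Each crossing splits two ways (0=vertical, 1=horizontal). The state's weight is A^(#A-smoothings - #B-smoothings) * d^(loops - 1).
Tabulate the states by total A-exponent and number of loops L (A-exp: L × count):
  A^6: L=4 ×1
  A^4: L=3 ×6
  A^2: L=2 ×14, L=4 ×1
  A^0: L=1 ×13, L=3 ×7
  A^-2: L=2 ×14, L=4 ×1
  A^-4: L=3 ×6
  A^-6: L=4 ×1
Each group contributes A^e * Σ count * d^(L-1):
Powers of d = -A^2 - A^-2: d^2 = A^4 + 2 + A^-4; d^3 = -A^6 - 3*A^2 - 3*A^-2 - A^-6.
  A^6 * (d^3) = -A^12 - 3*A^8 - 3*A^4 - 1
  A^4 * (6*d^2) = 6*A^8 + 12*A^4 + 6
  A^2 * (14*d + d^3) = -A^8 - 17*A^4 - 17 - A^-4
  A^0 * (13 + 7*d^2) = 7*A^4 + 27 + 7*A^-4
  A^-2 * (14*d + d^3) = -A^4 - 17 - 17*A^-4 - A^-8
  A^-4 * (6*d^2) = 6 + 12*A^-4 + 6*A^-8
  A^-6 * (d^3) = -1 - 3*A^-4 - 3*A^-8 - A^-12
Summing the groups: <K> = -A^12 + 2*A^8 - 2*A^4 + 3 - 2*A^-4 + 2*A^-8 - A^-12
Normalise by the writhe: (-A^3)^(-w) = (-A^3)^(0) = 1, so f(A) = 1 * <K> = -A^12 + 2*A^8 - 2*A^4 + 3 - 2*A^-4 + 2*A^-8 - A^-12.
Substitute A = t^(-1/4), i.e. A^e → t^(-e/4): V(t) = -t^3 + 2*t^2 - 2*t + 3 - 2*t^-1 + 2*t^-2 - t^-3

Answer: -t^3 + 2*t^2 - 2*t + 3 - 2*t^-1 + 2*t^-2 - t^-3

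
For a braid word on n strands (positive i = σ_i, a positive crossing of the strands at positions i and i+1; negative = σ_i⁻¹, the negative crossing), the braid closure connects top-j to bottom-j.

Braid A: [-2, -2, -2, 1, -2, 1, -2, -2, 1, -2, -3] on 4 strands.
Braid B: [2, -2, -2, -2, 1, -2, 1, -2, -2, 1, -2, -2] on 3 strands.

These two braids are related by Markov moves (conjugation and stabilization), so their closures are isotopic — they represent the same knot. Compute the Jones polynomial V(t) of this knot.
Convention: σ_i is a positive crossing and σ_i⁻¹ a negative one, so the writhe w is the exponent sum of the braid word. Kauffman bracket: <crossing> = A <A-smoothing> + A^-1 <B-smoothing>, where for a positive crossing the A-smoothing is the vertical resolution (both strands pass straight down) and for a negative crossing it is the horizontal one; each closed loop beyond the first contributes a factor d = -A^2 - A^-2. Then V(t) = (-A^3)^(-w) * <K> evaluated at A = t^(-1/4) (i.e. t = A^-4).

Markov-equivalent braids have isotopic closures, hence identical knot invariants. Strip the Markov moves from each word to reach a common short braid β, then compute V(t) once on β.
Braid A: s2^-1 s2^-1 s2^-1 s1 s2^-1 s1 s2^-1 s2^-1 s1 s2^-1 s3^-1 on 4 strands reduces by inverse Markov moves (closure unchanged at each step):
  Destabilize: the word has the form β·s3^-1 where s3^-1 occurs only as the final letter (β ∈ B_3); drop it and the last strand → 3 strands.
Reduced to β = s2^-1 s2^-1 s2^-1 s1 s2^-1 s1 s2^-1 s2^-1 s1 s2^-1 on 3 strands, 10 crossings.
Braid B: s2 s2^-1 s2^-1 s2^-1 s1 s2^-1 s1 s2^-1 s2^-1 s1 s2^-1 s2^-1 on 3 strands reduces by inverse Markov moves (closure unchanged at each step):
  Deconjugate: the word is γ·β·γ⁻¹ with γ = s2 (prefix) and γ⁻¹ = s2^-1 (suffix); strip both.
Reduced to β = s2^-1 s2^-1 s2^-1 s1 s2^-1 s1 s2^-1 s2^-1 s1 s2^-1 on 3 strands, 10 crossings.
Both give the same β = s2^-1 s2^-1 s2^-1 s1 s2^-1 s1 s2^-1 s2^-1 s1 s2^-1 on 3 strands, so one state sum suffices:
Braid: s2^-1 s2^-1 s2^-1 s1 s2^-1 s1 s2^-1 s2^-1 s1 s2^-1 on 3 strands, 10 crossings.
Writhe w = (#positive) - (#negative) = 3 - 7 = -4.
Computing the Kauffman bracket via state sum. There are 2^10 = 1024 states.
Each crossing splits two ways (0=vertical, 1=horizontal). The state's weight is A^(#A-smoothings - #B-smoothings) * d^(loops - 1).
Tabulate the states by total A-exponent and number of loops L (A-exp: L × count):
  A^10: L=8 ×1
  A^8: L=7 ×10
  A^6: L=6 ×45
  A^4: L=5 ×119, L=7 ×1
  A^2: L=4 ×202, L=6 ×8
  A^0: L=3 ×224, L=5 ×28
  A^-2: L=2 ×156, L=4 ×53, L=6 ×1
  A^-4: L=1 ×57, L=3 ×59, L=5 ×4
  A^-6: L=2 ×38, L=4 ×7
  A^-8: L=3 ×10
  A^-10: L=4 ×1
Each group contributes A^e * Σ count * d^(L-1):
Powers of d = -A^2 - A^-2: d^2 = A^4 + 2 + A^-4; d^3 = -A^6 - 3*A^2 - 3*A^-2 - A^-6; d^4 = A^8 + 4*A^4 + 6 + 4*A^-4 + A^-8; d^5 = -A^10 - 5*A^6 - 10*A^2 - 10*A^-2 - 5*A^-6 - A^-10; d^6 = A^12 + 6*A^8 + 15*A^4 + 20 + 15*A^-4 + 6*A^-8 + A^-12; d^7 = -A^14 - 7*A^10 - 21*A^6 - 35*A^2 - 35*A^-2 - 21*A^-6 - 7*A^-10 - A^-14.
  A^10 * (d^7) = -A^24 - 7*A^20 - 21*A^16 - 35*A^12 - 35*A^8 - 21*A^4 - 7 - A^-4
  A^8 * (10*d^6) = 10*A^20 + 60*A^16 + 150*A^12 + 200*A^8 + 150*A^4 + 60 + 10*A^-4
  A^6 * (45*d^5) = -45*A^16 - 225*A^12 - 450*A^8 - 450*A^4 - 225 - 45*A^-4
  A^4 * (119*d^4 + d^6) = A^16 + 125*A^12 + 491*A^8 + 734*A^4 + 491 + 125*A^-4 + A^-8
  A^2 * (202*d^3 + 8*d^5) = -8*A^12 - 242*A^8 - 686*A^4 - 686 - 242*A^-4 - 8*A^-8
  A^0 * (224*d^2 + 28*d^4) = 28*A^8 + 336*A^4 + 616 + 336*A^-4 + 28*A^-8
  A^-2 * (156*d + 53*d^3 + d^5) = -A^8 - 58*A^4 - 325 - 325*A^-4 - 58*A^-8 - A^-12
  A^-4 * (57 + 59*d^2 + 4*d^4) = 4*A^4 + 75 + 199*A^-4 + 75*A^-8 + 4*A^-12
  A^-6 * (38*d + 7*d^3) = -7 - 59*A^-4 - 59*A^-8 - 7*A^-12
  A^-8 * (10*d^2) = 10*A^-4 + 20*A^-8 + 10*A^-12
  A^-10 * (d^3) = -A^-4 - 3*A^-8 - 3*A^-12 - A^-16
Summing the groups: <K> = -A^24 + 3*A^20 - 5*A^16 + 7*A^12 - 9*A^8 + 9*A^4 - 8 + 7*A^-4 - 4*A^-8 + 3*A^-12 - A^-16
Normalise by the writhe: (-A^3)^(-w) = (-A^3)^(4) = A^12, so f(A) = A^12 * <K> = -A^36 + 3*A^32 - 5*A^28 + 7*A^24 - 9*A^20 + 9*A^16 - 8*A^12 + 7*A^8 - 4*A^4 + 3 - A^-4.
Substitute A = t^(-1/4), i.e. A^e → t^(-e/4): V(t) = -t + 3 - 4*t^-1 + 7*t^-2 - 8*t^-3 + 9*t^-4 - 9*t^-5 + 7*t^-6 - 5*t^-7 + 3*t^-8 - t^-9

Answer: -t + 3 - 4*t^-1 + 7*t^-2 - 8*t^-3 + 9*t^-4 - 9*t^-5 + 7*t^-6 - 5*t^-7 + 3*t^-8 - t^-9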